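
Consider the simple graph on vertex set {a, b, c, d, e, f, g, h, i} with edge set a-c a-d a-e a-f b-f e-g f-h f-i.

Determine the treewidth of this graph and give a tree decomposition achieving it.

Treewidth 1.
One optimal decomposition is:
Bags: B1 = {a, f}  B2 = {f, h}  B3 = {b, f}  B4 = {a, e}  B5 = {a, c}  B6 = {f, i}  B7 = {e, g}  B8 = {a, d}
Tree: B1–B2, B1–B3, B1–B4, B1–B5, B1–B6, B4–B7, B1–B8

Each bag holds 2 vertices, so the decomposition has width 1, which upper-bounds the treewidth. Any graph with an edge has treewidth ≥ 1, and G has the edge a–f. Hence tw(G) = 1 exactly.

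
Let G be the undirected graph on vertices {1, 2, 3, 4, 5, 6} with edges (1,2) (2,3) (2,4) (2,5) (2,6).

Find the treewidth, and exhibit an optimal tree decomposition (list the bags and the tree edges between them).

Treewidth 1.
One optimal decomposition is:
Bags: B1 = {2, 4}  B2 = {2, 5}  B3 = {2, 6}  B4 = {2, 3}  B5 = {1, 2}
Tree: B1–B2, B1–B3, B2–B4, B4–B5

Every bag has size at most 2, so the width is 2 − 1 = 1 and tw(G) ≤ 1. Any graph with an edge has treewidth ≥ 1, and G has the edge 4–2. Hence tw(G) = 1 exactly.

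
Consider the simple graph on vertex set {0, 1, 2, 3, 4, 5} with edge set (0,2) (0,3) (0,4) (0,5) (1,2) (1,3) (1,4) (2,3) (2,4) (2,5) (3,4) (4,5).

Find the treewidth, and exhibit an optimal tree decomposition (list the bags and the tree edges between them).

Treewidth 3.
Bags: B1 = {1, 2, 3, 4}  B2 = {0, 2, 3, 4}  B3 = {0, 2, 4, 5}
Tree: B1–B2, B2–B3

Each bag holds 4 vertices, so the decomposition has width 3, which upper-bounds the treewidth. Conversely, {0, 2, 3, 4} is a clique of size 4, and the vertices of any clique must share a bag in every tree decomposition; so some bag has ≥ 4 vertices and tw(G) ≥ 3. The upper and lower bounds meet at 3, so that is the treewidth.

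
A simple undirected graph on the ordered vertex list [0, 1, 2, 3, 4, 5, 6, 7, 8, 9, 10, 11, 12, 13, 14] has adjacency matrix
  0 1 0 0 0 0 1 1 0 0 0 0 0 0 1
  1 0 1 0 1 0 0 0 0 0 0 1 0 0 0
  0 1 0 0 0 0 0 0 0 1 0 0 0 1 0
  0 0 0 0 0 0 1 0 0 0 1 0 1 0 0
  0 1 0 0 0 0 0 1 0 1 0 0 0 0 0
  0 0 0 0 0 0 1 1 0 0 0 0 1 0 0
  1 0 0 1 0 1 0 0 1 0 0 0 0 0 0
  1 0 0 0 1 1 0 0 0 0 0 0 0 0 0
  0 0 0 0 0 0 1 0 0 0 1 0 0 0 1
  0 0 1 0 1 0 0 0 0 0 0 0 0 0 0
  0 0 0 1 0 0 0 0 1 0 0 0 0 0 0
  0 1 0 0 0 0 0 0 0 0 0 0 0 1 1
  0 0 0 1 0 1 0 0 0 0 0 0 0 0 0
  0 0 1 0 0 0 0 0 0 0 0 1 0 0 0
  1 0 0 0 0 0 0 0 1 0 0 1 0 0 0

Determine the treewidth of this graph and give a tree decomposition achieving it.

The largest bag has 4 vertices, giving width 3; this decomposition certifies tw(G) ≤ 3. For the lower bound: the 4 vertex sets {3,10,12}, {8}, {6}, {0,5,7,14} are disjoint, each induces a connected subgraph, and every pair is joined by at least one edge of G. Contracting each set to a single vertex therefore yields K_{4} as a minor, and since treewidth is minor-monotone, tw(G) ≥ tw(K_{4}) = 3. Hence tw(G) = 3 exactly.

Treewidth 3.
One optimal decomposition is:
Bags: B1 = {3, 8, 10, 12}  B2 = {3, 6, 8, 12}  B3 = {5, 6, 8, 12}  B4 = {5, 6, 8, 14}  B5 = {0, 5, 6, 14}  B6 = {0, 5, 7, 14}  B7 = {0, 7, 11, 14}  B8 = {0, 1, 7, 11}  B9 = {1, 4, 7, 11}  B10 = {1, 4, 11, 13}  B11 = {1, 2, 4, 13}  B12 = {2, 4, 9, 13}
Tree: B1–B2, B2–B3, B3–B4, B4–B5, B5–B6, B6–B7, B7–B8, B8–B9, B9–B10, B10–B11, B11–B12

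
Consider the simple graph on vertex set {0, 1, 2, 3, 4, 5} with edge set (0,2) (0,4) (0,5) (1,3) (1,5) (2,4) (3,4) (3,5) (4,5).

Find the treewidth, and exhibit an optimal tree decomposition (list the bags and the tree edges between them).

Every bag has size at most 3, so the width is 3 − 1 = 2 and tw(G) ≤ 2. Conversely, {1, 3, 5} is a clique of size 3, and the vertices of any clique must share a bag in every tree decomposition; so some bag has ≥ 3 vertices and tw(G) ≥ 2. Hence tw(G) = 2 exactly.

Treewidth 2.
Bags: B1 = {3, 4, 5}  B2 = {0, 4, 5}  B3 = {1, 3, 5}  B4 = {0, 2, 4}
Tree: B1–B2, B1–B3, B2–B4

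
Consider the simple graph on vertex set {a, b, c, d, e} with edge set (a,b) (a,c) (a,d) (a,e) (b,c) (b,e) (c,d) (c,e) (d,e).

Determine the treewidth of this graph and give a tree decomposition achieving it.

Treewidth 3.
One such decomposition:
Bags: B1 = {a, b, c, e}  B2 = {a, c, d, e}
Tree: B1–B2

Each bag holds 4 vertices, so the decomposition has width 3, which upper-bounds the treewidth. For the lower bound, the 4 vertices {a, c, d, e} are pairwise adjacent, and any tree decomposition puts a clique entirely inside one bag — forcing width ≥ 3. Therefore the treewidth is 3.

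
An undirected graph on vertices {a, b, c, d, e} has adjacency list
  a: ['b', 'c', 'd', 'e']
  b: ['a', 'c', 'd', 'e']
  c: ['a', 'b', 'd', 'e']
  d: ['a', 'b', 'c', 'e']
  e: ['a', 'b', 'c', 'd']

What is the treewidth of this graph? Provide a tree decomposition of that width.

Treewidth 4.
One such decomposition:
Bags: B1 = {a, b, c, d, e}
Tree: (single bag)

With just one bag of size 5, the width is 5 − 1 = 4, so tw(G) ≤ 4. On the other hand G contains the 5-clique {a, b, c, d, e}. A clique must lie in a single bag of any decomposition, so no decomposition can have width below 4. The upper and lower bounds meet at 4, so that is the treewidth.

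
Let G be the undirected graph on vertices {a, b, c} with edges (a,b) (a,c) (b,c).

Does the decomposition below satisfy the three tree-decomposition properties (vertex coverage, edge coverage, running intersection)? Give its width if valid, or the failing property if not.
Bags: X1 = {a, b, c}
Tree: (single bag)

Yes; width 2.

Checking the three conditions: (i) the bags cover all of {a, b, c}; (ii) for each edge, some bag contains both endpoints; (iii) the bags containing any fixed vertex form a subtree. All hold, so the decomposition is valid with width 3 − 1 = 2.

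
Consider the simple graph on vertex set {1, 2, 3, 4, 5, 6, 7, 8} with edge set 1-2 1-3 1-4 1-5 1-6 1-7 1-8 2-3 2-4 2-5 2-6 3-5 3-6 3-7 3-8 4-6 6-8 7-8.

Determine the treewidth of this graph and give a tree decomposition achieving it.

Every bag has size at most 4, so the width is 4 − 1 = 3 and tw(G) ≤ 3. On the other hand G contains the 4-clique {1, 3, 6, 8}. A clique must lie in a single bag of any decomposition, so no decomposition can have width below 3. The upper and lower bounds meet at 3, so that is the treewidth.

Treewidth 3.
One optimal decomposition is:
Bags: B1 = {1, 3, 6, 8}  B2 = {1, 2, 3, 6}  B3 = {1, 3, 7, 8}  B4 = {1, 2, 3, 5}  B5 = {1, 2, 4, 6}
Tree: B1–B2, B1–B3, B2–B4, B2–B5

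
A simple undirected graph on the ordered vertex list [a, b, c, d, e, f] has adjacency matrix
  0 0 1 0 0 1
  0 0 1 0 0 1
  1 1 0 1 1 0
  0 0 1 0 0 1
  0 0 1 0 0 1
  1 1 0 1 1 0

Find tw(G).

A width-2 tree decomposition is:
Bags: B1 = {b, c, f}  B2 = {c, d, f}  B3 = {c, e, f}  B4 = {a, c, f}
Tree: B1–B2, B2–B3, B3–B4
Each bag holds 3 vertices, so the decomposition has width 2, which upper-bounds the treewidth. Since c–b–f–d–c is a cycle in G, G is not acyclic. Forests are exactly the graphs of treewidth ≤ 1, so tw(G) ≥ 2. Combining the bounds, tw(G) = 2.

2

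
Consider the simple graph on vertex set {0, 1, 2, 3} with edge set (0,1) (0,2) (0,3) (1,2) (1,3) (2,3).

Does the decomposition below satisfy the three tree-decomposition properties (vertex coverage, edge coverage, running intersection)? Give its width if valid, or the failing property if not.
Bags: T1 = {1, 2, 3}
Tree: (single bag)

A tree decomposition must satisfy three properties: every vertex lies in some bag; for every edge, both endpoints lie together in some bag; and for every vertex, the bags containing it form a connected subtree. Here vertex 0 appears in no bag, so the decomposition is invalid.

No — vertex 0 appears in no bag.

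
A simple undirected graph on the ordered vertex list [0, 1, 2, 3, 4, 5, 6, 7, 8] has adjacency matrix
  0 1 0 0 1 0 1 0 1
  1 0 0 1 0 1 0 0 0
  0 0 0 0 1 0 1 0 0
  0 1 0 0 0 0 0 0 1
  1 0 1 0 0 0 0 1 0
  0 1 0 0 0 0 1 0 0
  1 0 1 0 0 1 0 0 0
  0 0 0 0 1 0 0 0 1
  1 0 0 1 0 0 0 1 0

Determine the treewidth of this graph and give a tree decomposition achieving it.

Treewidth 3.
One such decomposition:
Bags: B1 = {2, 4, 6, 7}  B2 = {0, 4, 6, 7}  B3 = {0, 6, 7, 8}  B4 = {0, 5, 6, 8}  B5 = {0, 1, 5, 8}  B6 = {1, 3, 5, 8}
Tree: B1–B2, B2–B3, B3–B4, B4–B5, B5–B6

Each bag holds 4 vertices, so the decomposition has width 3, which upper-bounds the treewidth. For the lower bound: the 4 vertex sets {2,4,7}, {6}, {0}, {1,3,5,8} are disjoint, each induces a connected subgraph, and every pair is joined by at least one edge of G. Contracting each set to a single vertex therefore yields K_{4} as a minor, and since treewidth is minor-monotone, tw(G) ≥ tw(K_{4}) = 3. Therefore the treewidth is 3.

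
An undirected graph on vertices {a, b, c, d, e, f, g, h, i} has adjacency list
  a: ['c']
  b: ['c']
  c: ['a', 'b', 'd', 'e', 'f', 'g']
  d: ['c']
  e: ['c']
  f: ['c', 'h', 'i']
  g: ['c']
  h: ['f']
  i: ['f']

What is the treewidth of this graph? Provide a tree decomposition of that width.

Treewidth 1.
Bags: B1 = {c, g}  B2 = {c, f}  B3 = {c, e}  B4 = {a, c}  B5 = {f, h}  B6 = {b, c}  B7 = {c, d}  B8 = {f, i}
Tree: B1–B2, B1–B3, B1–B4, B2–B5, B4–B6, B3–B7, B5–B8

The largest bag has 2 vertices, giving width 1; this decomposition certifies tw(G) ≤ 1. Since G has at least one edge (e.g. c–g), it is not an edgeless graph, so tw(G) ≥ 1. Combining the bounds, tw(G) = 1.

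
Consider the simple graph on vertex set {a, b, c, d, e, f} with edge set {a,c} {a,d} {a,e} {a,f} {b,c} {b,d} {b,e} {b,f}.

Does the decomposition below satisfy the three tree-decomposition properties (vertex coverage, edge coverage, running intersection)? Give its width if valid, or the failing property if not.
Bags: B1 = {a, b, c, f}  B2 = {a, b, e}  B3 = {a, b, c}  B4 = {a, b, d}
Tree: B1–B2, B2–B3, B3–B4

No — bags containing vertex c are not connected in the tree.

A tree decomposition must satisfy three properties: every vertex lies in some bag; for every edge, both endpoints lie together in some bag; and for every vertex, the bags containing it form a connected subtree. Here bags containing vertex c are not connected in the tree, so the decomposition is invalid.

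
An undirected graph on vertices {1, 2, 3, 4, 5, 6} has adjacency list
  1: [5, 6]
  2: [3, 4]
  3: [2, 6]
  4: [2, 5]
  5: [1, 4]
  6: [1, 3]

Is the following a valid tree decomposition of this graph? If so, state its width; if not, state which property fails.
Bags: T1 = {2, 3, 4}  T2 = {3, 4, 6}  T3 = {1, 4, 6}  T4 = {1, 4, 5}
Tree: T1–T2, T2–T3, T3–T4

Checking the three conditions: (i) the bags cover all of {1, 2, 3, 4, 5, 6}; (ii) for each edge, some bag contains both endpoints; (iii) the bags containing any fixed vertex form a subtree. All hold, so the decomposition is valid with width 3 − 1 = 2.

Yes; width 2.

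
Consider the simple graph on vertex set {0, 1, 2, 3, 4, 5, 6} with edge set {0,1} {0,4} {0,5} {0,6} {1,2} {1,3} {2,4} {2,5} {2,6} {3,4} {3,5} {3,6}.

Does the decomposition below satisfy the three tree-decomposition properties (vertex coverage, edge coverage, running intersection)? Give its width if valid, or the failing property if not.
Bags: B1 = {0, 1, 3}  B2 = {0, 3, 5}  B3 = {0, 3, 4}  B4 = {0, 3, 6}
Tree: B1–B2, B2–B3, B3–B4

No — vertex 2 appears in no bag.

A tree decomposition must satisfy three properties: every vertex lies in some bag; for every edge, both endpoints lie together in some bag; and for every vertex, the bags containing it form a connected subtree. Here vertex 2 appears in no bag, so the decomposition is invalid.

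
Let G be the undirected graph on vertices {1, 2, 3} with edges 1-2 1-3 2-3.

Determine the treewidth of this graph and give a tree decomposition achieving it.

Treewidth 2.
One optimal decomposition is:
Bags: B1 = {1, 2, 3}
Tree: (single bag)

With just one bag of size 3, the width is 3 − 1 = 2, so tw(G) ≤ 2. On the other hand G contains the 3-clique {1, 2, 3}. A clique must lie in a single bag of any decomposition, so no decomposition can have width below 2. The upper and lower bounds meet at 2, so that is the treewidth.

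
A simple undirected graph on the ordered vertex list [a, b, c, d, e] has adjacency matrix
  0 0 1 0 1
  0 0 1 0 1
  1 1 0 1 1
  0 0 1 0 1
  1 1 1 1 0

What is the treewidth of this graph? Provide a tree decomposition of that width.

Treewidth 2.
One such decomposition:
Bags: B1 = {b, c, e}  B2 = {c, d, e}  B3 = {a, c, e}
Tree: B1–B2, B1–B3

Each bag holds 3 vertices, so the decomposition has width 2, which upper-bounds the treewidth. On the other hand G contains the 3-clique {c, d, e}. A clique must lie in a single bag of any decomposition, so no decomposition can have width below 2. Therefore the treewidth is 2.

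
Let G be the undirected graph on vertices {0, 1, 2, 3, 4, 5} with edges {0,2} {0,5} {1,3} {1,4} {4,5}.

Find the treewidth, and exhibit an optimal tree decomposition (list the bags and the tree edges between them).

Treewidth 1.
One optimal decomposition is:
Bags: B1 = {0, 2}  B2 = {0, 5}  B3 = {4, 5}  B4 = {1, 4}  B5 = {1, 3}
Tree: B1–B2, B2–B3, B3–B4, B4–B5

Every bag has size at most 2, so the width is 2 − 1 = 1 and tw(G) ≤ 1. Since G has at least one edge (e.g. 2–0), it is not an edgeless graph, so tw(G) ≥ 1. The upper and lower bounds meet at 1, so that is the treewidth.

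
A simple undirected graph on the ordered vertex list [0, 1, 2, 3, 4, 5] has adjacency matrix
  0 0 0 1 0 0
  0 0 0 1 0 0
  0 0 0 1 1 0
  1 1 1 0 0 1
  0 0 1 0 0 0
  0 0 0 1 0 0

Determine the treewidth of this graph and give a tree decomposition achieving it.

Each bag holds 2 vertices, so the decomposition has width 1, which upper-bounds the treewidth. Since G has at least one edge (e.g. 0–3), it is not an edgeless graph, so tw(G) ≥ 1. The upper and lower bounds meet at 1, so that is the treewidth.

Treewidth 1.
One such decomposition:
Bags: B1 = {0, 3}  B2 = {1, 3}  B3 = {3, 5}  B4 = {2, 3}  B5 = {2, 4}
Tree: B1–B2, B2–B3, B1–B4, B4–B5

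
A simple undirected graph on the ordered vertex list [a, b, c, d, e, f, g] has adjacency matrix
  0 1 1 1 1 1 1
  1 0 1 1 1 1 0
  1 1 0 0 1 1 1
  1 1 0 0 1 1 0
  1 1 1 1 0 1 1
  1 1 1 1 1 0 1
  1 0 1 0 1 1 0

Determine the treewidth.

A width-4 tree decomposition is:
Bags: B1 = {a, b, c, e, f}  B2 = {a, b, d, e, f}  B3 = {a, c, e, f, g}
Tree: B1–B2, B1–B3
Every bag has size at most 5, so the width is 5 − 1 = 4 and tw(G) ≤ 4. On the other hand G contains the 5-clique {a, b, d, e, f}. A clique must lie in a single bag of any decomposition, so no decomposition can have width below 4. Combining the bounds, tw(G) = 4.

4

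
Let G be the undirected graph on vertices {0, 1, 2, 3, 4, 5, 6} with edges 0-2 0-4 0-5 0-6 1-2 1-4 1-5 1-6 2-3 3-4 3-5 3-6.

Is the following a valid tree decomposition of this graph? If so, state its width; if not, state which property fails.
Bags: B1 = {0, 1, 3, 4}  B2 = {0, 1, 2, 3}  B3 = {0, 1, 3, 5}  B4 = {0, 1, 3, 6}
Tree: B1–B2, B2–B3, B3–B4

Vertex coverage: the bags together contain {0, 1, 2, 3, 4, 5, 6}, the full vertex set. Edge coverage: each edge of G has both endpoints in at least one bag. Running intersection: for every vertex, the bags containing it form a connected subtree. All three properties hold, so this is a valid tree decomposition of width max|bag| − 1 = 3, and hence tw(G) ≤ 3.

Yes; width 3.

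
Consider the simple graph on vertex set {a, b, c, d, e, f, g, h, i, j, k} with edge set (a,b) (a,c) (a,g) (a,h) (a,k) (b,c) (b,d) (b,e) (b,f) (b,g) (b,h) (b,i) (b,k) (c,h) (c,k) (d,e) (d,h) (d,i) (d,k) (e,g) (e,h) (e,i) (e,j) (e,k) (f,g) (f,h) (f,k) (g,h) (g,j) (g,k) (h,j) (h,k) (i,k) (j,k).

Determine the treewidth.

A width-4 tree decomposition is:
Bags: B1 = {a, b, g, h, k}  B2 = {b, e, g, h, k}  B3 = {e, g, h, j, k}  B4 = {b, f, g, h, k}  B5 = {b, d, e, h, k}  B6 = {a, b, c, h, k}  B7 = {b, d, e, i, k}
Tree: B1–B2, B2–B3, B2–B4, B2–B5, B1–B6, B5–B7
Each bag holds 5 vertices, so the decomposition has width 4, which upper-bounds the treewidth. Conversely, {e, g, h, j, k} is a clique of size 5, and the vertices of any clique must share a bag in every tree decomposition; so some bag has ≥ 5 vertices and tw(G) ≥ 4. The upper and lower bounds meet at 4, so that is the treewidth.

4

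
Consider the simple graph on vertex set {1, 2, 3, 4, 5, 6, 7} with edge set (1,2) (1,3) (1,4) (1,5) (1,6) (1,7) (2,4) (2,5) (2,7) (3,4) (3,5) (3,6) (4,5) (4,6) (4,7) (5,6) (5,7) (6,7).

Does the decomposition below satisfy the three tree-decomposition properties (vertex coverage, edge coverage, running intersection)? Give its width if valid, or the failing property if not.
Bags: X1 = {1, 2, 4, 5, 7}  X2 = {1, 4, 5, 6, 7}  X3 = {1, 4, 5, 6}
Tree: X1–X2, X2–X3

A tree decomposition must satisfy three properties: every vertex lies in some bag; for every edge, both endpoints lie together in some bag; and for every vertex, the bags containing it form a connected subtree. Here vertex 3 appears in no bag, so the decomposition is invalid.

No — vertex 3 appears in no bag.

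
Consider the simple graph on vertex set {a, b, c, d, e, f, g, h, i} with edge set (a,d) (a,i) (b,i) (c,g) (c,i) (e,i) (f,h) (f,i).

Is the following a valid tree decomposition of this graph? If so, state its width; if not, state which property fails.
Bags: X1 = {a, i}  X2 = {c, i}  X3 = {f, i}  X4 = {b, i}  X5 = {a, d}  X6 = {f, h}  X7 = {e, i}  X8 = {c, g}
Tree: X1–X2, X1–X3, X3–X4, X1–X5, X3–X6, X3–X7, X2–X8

Every vertex of G appears in some bag (union = {a, b, c, d, e, f, g, h, i}); every edge is covered by a bag; and for each vertex v the set of bags containing v is connected in the bag tree. The decomposition is therefore valid. The largest bag has 2 vertices, so the width is 1.

Yes; width 1.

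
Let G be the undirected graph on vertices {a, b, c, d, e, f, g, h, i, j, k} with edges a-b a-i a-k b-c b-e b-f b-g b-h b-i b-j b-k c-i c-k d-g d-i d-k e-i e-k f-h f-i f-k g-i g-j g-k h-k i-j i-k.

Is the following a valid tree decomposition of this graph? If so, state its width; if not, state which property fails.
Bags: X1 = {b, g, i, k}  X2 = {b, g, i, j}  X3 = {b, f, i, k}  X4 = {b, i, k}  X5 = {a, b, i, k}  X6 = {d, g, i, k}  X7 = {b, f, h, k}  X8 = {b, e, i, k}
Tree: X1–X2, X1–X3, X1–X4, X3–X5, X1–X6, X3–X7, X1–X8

No — vertex c appears in no bag.

A tree decomposition must satisfy three properties: every vertex lies in some bag; for every edge, both endpoints lie together in some bag; and for every vertex, the bags containing it form a connected subtree. Here vertex c appears in no bag, so the decomposition is invalid.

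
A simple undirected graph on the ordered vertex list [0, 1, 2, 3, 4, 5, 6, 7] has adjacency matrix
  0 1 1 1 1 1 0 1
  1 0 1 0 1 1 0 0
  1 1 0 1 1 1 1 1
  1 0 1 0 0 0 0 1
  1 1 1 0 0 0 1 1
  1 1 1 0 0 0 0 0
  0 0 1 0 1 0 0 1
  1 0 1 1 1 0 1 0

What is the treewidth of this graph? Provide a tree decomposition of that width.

The largest bag has 4 vertices, giving width 3; this decomposition certifies tw(G) ≤ 3. For the lower bound, the 4 vertices {0, 1, 2, 4} are pairwise adjacent, and any tree decomposition puts a clique entirely inside one bag — forcing width ≥ 3. Hence tw(G) = 3 exactly.

Treewidth 3.
Bags: B1 = {0, 2, 3, 7}  B2 = {0, 2, 4, 7}  B3 = {0, 1, 2, 4}  B4 = {0, 1, 2, 5}  B5 = {2, 4, 6, 7}
Tree: B1–B2, B2–B3, B3–B4, B2–B5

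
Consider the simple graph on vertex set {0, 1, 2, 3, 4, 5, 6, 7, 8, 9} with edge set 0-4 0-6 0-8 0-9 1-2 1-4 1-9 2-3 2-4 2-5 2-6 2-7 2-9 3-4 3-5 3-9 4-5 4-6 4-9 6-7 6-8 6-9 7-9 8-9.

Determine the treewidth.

A width-3 tree decomposition is:
Bags: B1 = {2, 3, 4, 9}  B2 = {2, 4, 6, 9}  B3 = {2, 3, 4, 5}  B4 = {2, 6, 7, 9}  B5 = {1, 2, 4, 9}  B6 = {0, 4, 6, 9}  B7 = {0, 6, 8, 9}
Tree: B1–B2, B1–B3, B2–B4, B2–B5, B2–B6, B6–B7
Each bag holds 4 vertices, so the decomposition has width 3, which upper-bounds the treewidth. For the lower bound, the 4 vertices {0, 6, 8, 9} are pairwise adjacent, and any tree decomposition puts a clique entirely inside one bag — forcing width ≥ 3. Combining the bounds, tw(G) = 3.

3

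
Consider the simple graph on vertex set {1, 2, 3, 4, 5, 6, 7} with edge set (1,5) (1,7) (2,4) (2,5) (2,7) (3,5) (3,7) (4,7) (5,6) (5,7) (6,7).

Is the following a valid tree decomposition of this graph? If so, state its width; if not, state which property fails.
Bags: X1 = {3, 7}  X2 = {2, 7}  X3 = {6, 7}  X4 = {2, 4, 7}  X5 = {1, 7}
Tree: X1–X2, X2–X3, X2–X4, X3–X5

No — vertex 5 appears in no bag.

A tree decomposition must satisfy three properties: every vertex lies in some bag; for every edge, both endpoints lie together in some bag; and for every vertex, the bags containing it form a connected subtree. Here vertex 5 appears in no bag, so the decomposition is invalid.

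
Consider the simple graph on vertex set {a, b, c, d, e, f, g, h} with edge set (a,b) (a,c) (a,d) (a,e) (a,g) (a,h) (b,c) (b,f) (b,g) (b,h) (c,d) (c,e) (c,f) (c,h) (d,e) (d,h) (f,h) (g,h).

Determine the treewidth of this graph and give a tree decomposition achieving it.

Treewidth 3.
One optimal decomposition is:
Bags: B1 = {a, b, c, h}  B2 = {a, c, d, h}  B3 = {a, b, g, h}  B4 = {b, c, f, h}  B5 = {a, c, d, e}
Tree: B1–B2, B1–B3, B1–B4, B2–B5

The largest bag has 4 vertices, giving width 3; this decomposition certifies tw(G) ≤ 3. For the lower bound, the 4 vertices {a, c, d, e} are pairwise adjacent, and any tree decomposition puts a clique entirely inside one bag — forcing width ≥ 3. Combining the bounds, tw(G) = 3.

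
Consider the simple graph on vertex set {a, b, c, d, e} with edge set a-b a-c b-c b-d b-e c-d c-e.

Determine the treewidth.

A width-2 tree decomposition is:
Bags: B1 = {b, c, d}  B2 = {a, b, c}  B3 = {b, c, e}
Tree: B1–B2, B2–B3
Each bag holds 3 vertices, so the decomposition has width 2, which upper-bounds the treewidth. For the lower bound, the 3 vertices {b, c, d} are pairwise adjacent, and any tree decomposition puts a clique entirely inside one bag — forcing width ≥ 2. Hence tw(G) = 2 exactly.

2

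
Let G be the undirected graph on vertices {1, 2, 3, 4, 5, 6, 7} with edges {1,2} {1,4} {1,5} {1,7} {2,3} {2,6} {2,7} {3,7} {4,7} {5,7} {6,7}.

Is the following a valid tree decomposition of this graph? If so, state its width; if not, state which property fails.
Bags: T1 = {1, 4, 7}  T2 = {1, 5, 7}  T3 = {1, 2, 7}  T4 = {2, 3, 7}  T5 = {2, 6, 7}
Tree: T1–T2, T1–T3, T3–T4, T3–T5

Yes; width 2.

Checking the three conditions: (i) the bags cover all of {1, 2, 3, 4, 5, 6, 7}; (ii) for each edge, some bag contains both endpoints; (iii) the bags containing any fixed vertex form a subtree. All hold, so the decomposition is valid with width 3 − 1 = 2.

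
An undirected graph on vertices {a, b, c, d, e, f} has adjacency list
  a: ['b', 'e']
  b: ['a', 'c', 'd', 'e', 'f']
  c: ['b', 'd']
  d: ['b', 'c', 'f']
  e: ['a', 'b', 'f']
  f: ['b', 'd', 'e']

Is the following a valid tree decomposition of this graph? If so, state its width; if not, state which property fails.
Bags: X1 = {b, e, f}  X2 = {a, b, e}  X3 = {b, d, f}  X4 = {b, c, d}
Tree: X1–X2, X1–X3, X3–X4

Vertex coverage: the bags together contain {a, b, c, d, e, f}, the full vertex set. Edge coverage: each edge of G has both endpoints in at least one bag. Running intersection: for every vertex, the bags containing it form a connected subtree. All three properties hold, so this is a valid tree decomposition of width max|bag| − 1 = 2, and hence tw(G) ≤ 2.

Yes; width 2.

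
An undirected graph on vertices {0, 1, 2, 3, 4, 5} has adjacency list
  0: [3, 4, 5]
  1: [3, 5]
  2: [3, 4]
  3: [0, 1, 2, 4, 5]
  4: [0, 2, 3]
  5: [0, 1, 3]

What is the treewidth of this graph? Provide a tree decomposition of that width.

Treewidth 2.
One such decomposition:
Bags: B1 = {0, 3, 5}  B2 = {0, 3, 4}  B3 = {1, 3, 5}  B4 = {2, 3, 4}
Tree: B1–B2, B1–B3, B2–B4

Each bag holds 3 vertices, so the decomposition has width 2, which upper-bounds the treewidth. On the other hand G contains the 3-clique {0, 3, 4}. A clique must lie in a single bag of any decomposition, so no decomposition can have width below 2. The upper and lower bounds meet at 2, so that is the treewidth.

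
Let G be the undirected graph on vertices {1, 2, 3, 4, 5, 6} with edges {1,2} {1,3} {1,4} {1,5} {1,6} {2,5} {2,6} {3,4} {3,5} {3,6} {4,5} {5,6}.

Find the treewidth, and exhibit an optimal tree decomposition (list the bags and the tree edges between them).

Treewidth 3.
Bags: B1 = {1, 3, 4, 5}  B2 = {1, 3, 5, 6}  B3 = {1, 2, 5, 6}
Tree: B1–B2, B2–B3

Every bag has size at most 4, so the width is 4 − 1 = 3 and tw(G) ≤ 3. On the other hand G contains the 4-clique {1, 2, 5, 6}. A clique must lie in a single bag of any decomposition, so no decomposition can have width below 3. Therefore the treewidth is 3.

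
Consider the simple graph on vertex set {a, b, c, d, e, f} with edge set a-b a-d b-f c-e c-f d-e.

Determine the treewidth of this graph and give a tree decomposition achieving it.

Each bag holds 3 vertices, so the decomposition has width 2, which upper-bounds the treewidth. For the lower bound, G contains the cycle b–a–d–e–c–f–b, so G is not a forest; only forests have treewidth ≤ 1, hence tw(G) ≥ 2. Combining the bounds, tw(G) = 2.

Treewidth 2.
One optimal decomposition is:
Bags: B1 = {a, b, d}  B2 = {b, d, e}  B3 = {b, c, e}  B4 = {b, c, f}
Tree: B1–B2, B2–B3, B3–B4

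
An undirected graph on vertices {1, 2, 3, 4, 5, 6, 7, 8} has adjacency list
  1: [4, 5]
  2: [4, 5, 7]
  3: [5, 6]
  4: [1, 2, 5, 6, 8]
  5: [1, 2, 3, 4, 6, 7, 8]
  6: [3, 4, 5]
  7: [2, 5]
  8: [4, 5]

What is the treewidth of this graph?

A width-2 tree decomposition is:
Bags: B1 = {3, 5, 6}  B2 = {4, 5, 6}  B3 = {4, 5, 8}  B4 = {2, 4, 5}  B5 = {2, 5, 7}  B6 = {1, 4, 5}
Tree: B1–B2, B2–B3, B2–B4, B4–B5, B4–B6
Each bag holds 3 vertices, so the decomposition has width 2, which upper-bounds the treewidth. Conversely, {3, 5, 6} is a clique of size 3, and the vertices of any clique must share a bag in every tree decomposition; so some bag has ≥ 3 vertices and tw(G) ≥ 2. The upper and lower bounds meet at 2, so that is the treewidth.

2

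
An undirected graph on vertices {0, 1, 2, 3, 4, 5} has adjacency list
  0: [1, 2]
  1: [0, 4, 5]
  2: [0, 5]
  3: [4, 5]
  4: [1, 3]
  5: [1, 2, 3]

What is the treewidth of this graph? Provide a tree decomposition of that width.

Treewidth 2.
One such decomposition:
Bags: B1 = {0, 1, 2}  B2 = {1, 2, 5}  B3 = {1, 4, 5}  B4 = {3, 4, 5}
Tree: B1–B2, B2–B3, B3–B4

Each bag holds 3 vertices, so the decomposition has width 2, which upper-bounds the treewidth. For the lower bound, G contains the cycle 0–2–5–1–0, so G is not a forest; only forests have treewidth ≤ 1, hence tw(G) ≥ 2. Combining the bounds, tw(G) = 2.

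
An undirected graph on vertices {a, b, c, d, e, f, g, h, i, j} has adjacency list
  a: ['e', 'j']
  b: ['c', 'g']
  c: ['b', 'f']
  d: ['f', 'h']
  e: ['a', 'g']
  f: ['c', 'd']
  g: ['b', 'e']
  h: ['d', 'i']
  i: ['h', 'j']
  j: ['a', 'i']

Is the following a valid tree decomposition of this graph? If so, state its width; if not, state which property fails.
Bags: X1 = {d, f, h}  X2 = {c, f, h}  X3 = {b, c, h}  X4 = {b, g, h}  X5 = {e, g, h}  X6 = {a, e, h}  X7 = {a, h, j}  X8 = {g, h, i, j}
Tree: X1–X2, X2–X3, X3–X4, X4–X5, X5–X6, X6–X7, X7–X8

A tree decomposition must satisfy three properties: every vertex lies in some bag; for every edge, both endpoints lie together in some bag; and for every vertex, the bags containing it form a connected subtree. Here bags containing vertex g are not connected in the tree, so the decomposition is invalid.

No — bags containing vertex g are not connected in the tree.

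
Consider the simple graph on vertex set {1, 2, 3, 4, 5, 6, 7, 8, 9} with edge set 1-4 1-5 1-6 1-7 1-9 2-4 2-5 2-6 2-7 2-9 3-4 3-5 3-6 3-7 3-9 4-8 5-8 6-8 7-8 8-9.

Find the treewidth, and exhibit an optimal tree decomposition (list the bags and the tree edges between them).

Every bag has size at most 5, so the width is 5 − 1 = 4 and tw(G) ≤ 4. For the lower bound: the 5 vertex sets {1,5}, {8,9}, {2,7}, {3}, {4} are disjoint, each induces a connected subgraph, and every pair is joined by at least one edge of G. Contracting each set to a single vertex therefore yields K_{5} as a minor, and since treewidth is minor-monotone, tw(G) ≥ tw(K_{5}) = 4. The upper and lower bounds meet at 4, so that is the treewidth.

Treewidth 4.
One such decomposition:
Bags: B1 = {1, 2, 3, 5, 8}  B2 = {1, 2, 3, 8, 9}  B3 = {1, 2, 3, 7, 8}  B4 = {1, 2, 3, 4, 8}  B5 = {1, 2, 3, 6, 8}
Tree: B1–B2, B2–B3, B3–B4, B4–B5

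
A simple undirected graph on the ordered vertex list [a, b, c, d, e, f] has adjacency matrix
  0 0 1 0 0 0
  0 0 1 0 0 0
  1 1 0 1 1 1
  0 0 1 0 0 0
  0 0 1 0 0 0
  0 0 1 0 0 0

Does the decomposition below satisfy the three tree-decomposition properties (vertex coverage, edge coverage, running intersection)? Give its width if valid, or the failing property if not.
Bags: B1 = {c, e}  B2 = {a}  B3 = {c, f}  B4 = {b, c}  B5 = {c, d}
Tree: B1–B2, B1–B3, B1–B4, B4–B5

A tree decomposition must satisfy three properties: every vertex lies in some bag; for every edge, both endpoints lie together in some bag; and for every vertex, the bags containing it form a connected subtree. Here edge (c,a) lies in no bag, so the decomposition is invalid.

No — edge (c,a) lies in no bag.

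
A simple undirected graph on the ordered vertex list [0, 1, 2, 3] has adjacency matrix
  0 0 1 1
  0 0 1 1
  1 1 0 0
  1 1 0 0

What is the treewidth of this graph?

2

A width-2 tree decomposition is:
Bags: B1 = {0, 2, 3}  B2 = {1, 2, 3}
Tree: B1–B2
Each bag holds 3 vertices, so the decomposition has width 2, which upper-bounds the treewidth. For the lower bound, G contains the cycle 2–0–3–1–2, so G is not a forest; only forests have treewidth ≤ 1, hence tw(G) ≥ 2. Hence tw(G) = 2 exactly.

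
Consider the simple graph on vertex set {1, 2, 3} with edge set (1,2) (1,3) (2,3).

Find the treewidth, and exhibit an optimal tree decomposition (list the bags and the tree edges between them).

With just one bag of size 3, the width is 3 − 1 = 2, so tw(G) ≤ 2. Conversely, {1, 2, 3} is a clique of size 3, and the vertices of any clique must share a bag in every tree decomposition; so some bag has ≥ 3 vertices and tw(G) ≥ 2. Combining the bounds, tw(G) = 2.

Treewidth 2.
Bags: B1 = {1, 2, 3}
Tree: (single bag)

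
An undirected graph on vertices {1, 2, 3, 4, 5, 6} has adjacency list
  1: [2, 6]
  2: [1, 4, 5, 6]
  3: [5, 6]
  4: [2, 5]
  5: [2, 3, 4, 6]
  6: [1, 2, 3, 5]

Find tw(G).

2

A width-2 tree decomposition is:
Bags: B1 = {2, 5, 6}  B2 = {1, 2, 6}  B3 = {3, 5, 6}  B4 = {2, 4, 5}
Tree: B1–B2, B1–B3, B1–B4
The largest bag has 3 vertices, giving width 2; this decomposition certifies tw(G) ≤ 2. Conversely, {1, 2, 6} is a clique of size 3, and the vertices of any clique must share a bag in every tree decomposition; so some bag has ≥ 3 vertices and tw(G) ≥ 2. Therefore the treewidth is 2.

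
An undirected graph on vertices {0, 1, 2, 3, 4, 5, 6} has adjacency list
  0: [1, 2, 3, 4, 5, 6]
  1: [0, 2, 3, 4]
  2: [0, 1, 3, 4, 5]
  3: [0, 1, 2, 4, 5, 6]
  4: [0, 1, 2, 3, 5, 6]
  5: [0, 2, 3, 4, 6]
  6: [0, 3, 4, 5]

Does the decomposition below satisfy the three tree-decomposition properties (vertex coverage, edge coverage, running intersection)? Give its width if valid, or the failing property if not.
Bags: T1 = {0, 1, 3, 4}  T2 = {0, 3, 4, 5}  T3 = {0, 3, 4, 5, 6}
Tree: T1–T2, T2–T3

No — vertex 2 appears in no bag.

A tree decomposition must satisfy three properties: every vertex lies in some bag; for every edge, both endpoints lie together in some bag; and for every vertex, the bags containing it form a connected subtree. Here vertex 2 appears in no bag, so the decomposition is invalid.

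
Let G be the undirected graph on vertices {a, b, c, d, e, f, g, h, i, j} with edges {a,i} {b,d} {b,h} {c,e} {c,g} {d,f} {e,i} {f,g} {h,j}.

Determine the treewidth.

A width-1 tree decomposition is:
Bags: B1 = {h, j}  B2 = {b, h}  B3 = {b, d}  B4 = {d, f}  B5 = {f, g}  B6 = {c, g}  B7 = {c, e}  B8 = {e, i}  B9 = {a, i}
Tree: B1–B2, B2–B3, B3–B4, B4–B5, B5–B6, B6–B7, B7–B8, B8–B9
Each bag holds 2 vertices, so the decomposition has width 1, which upper-bounds the treewidth. Since G has at least one edge (e.g. j–h), it is not an edgeless graph, so tw(G) ≥ 1. Combining the bounds, tw(G) = 1.

1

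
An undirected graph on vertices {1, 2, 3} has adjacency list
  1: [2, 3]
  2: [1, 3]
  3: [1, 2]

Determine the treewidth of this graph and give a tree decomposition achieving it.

Treewidth 2.
Bags: B1 = {1, 2, 3}
Tree: (single bag)

With just one bag of size 3, the width is 3 − 1 = 2, so tw(G) ≤ 2. On the other hand G contains the 3-clique {1, 2, 3}. A clique must lie in a single bag of any decomposition, so no decomposition can have width below 2. The upper and lower bounds meet at 2, so that is the treewidth.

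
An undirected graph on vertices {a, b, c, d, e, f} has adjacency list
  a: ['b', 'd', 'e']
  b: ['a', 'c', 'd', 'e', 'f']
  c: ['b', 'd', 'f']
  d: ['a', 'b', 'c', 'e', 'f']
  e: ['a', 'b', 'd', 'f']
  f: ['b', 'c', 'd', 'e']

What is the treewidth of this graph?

3

A width-3 tree decomposition is:
Bags: B1 = {b, d, e, f}  B2 = {a, b, d, e}  B3 = {b, c, d, f}
Tree: B1–B2, B1–B3
The largest bag has 4 vertices, giving width 3; this decomposition certifies tw(G) ≤ 3. Conversely, {a, b, d, e} is a clique of size 4, and the vertices of any clique must share a bag in every tree decomposition; so some bag has ≥ 4 vertices and tw(G) ≥ 3. Therefore the treewidth is 3.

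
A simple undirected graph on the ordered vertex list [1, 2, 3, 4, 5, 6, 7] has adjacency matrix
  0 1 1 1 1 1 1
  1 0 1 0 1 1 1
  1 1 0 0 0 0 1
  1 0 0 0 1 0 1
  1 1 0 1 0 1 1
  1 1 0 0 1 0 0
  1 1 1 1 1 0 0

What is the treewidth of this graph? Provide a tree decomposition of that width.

Treewidth 3.
One such decomposition:
Bags: B1 = {1, 2, 3, 7}  B2 = {1, 2, 5, 7}  B3 = {1, 4, 5, 7}  B4 = {1, 2, 5, 6}
Tree: B1–B2, B2–B3, B2–B4

Every bag has size at most 4, so the width is 4 − 1 = 3 and tw(G) ≤ 3. For the lower bound, the 4 vertices {1, 2, 3, 7} are pairwise adjacent, and any tree decomposition puts a clique entirely inside one bag — forcing width ≥ 3. Therefore the treewidth is 3.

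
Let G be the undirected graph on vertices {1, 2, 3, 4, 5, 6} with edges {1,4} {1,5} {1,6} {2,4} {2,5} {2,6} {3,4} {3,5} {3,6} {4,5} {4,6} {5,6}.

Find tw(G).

3

A width-3 tree decomposition is:
Bags: B1 = {1, 4, 5, 6}  B2 = {2, 4, 5, 6}  B3 = {3, 4, 5, 6}
Tree: B1–B2, B2–B3
The largest bag has 4 vertices, giving width 3; this decomposition certifies tw(G) ≤ 3. On the other hand G contains the 4-clique {1, 4, 5, 6}. A clique must lie in a single bag of any decomposition, so no decomposition can have width below 3. Hence tw(G) = 3 exactly.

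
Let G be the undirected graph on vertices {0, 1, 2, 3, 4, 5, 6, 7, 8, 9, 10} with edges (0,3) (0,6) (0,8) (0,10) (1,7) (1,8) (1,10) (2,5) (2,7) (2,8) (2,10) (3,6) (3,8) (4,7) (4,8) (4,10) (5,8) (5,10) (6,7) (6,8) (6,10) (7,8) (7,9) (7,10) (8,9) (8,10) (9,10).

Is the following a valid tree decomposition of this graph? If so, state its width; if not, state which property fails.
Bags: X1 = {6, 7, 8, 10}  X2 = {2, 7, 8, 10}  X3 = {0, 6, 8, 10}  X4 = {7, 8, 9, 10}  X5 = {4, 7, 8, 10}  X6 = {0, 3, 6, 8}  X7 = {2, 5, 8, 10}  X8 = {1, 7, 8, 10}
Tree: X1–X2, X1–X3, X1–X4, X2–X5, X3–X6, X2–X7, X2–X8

Every vertex of G appears in some bag (union = {0, 1, 2, 3, 4, 5, 6, 7, 8, 9, 10}); every edge is covered by a bag; and for each vertex v the set of bags containing v is connected in the bag tree. The decomposition is therefore valid. The largest bag has 4 vertices, so the width is 3.

Yes; width 3.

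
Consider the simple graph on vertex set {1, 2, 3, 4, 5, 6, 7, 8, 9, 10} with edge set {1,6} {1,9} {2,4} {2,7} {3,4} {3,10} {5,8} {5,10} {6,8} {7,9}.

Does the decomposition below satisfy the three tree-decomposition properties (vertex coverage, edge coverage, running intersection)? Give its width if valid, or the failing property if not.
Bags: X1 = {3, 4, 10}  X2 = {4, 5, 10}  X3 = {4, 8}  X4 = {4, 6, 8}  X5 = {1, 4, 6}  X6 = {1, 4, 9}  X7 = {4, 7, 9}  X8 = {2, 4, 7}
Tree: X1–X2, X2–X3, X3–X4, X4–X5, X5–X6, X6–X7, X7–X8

No — edge (5,8) lies in no bag.

A tree decomposition must satisfy three properties: every vertex lies in some bag; for every edge, both endpoints lie together in some bag; and for every vertex, the bags containing it form a connected subtree. Here edge (5,8) lies in no bag, so the decomposition is invalid.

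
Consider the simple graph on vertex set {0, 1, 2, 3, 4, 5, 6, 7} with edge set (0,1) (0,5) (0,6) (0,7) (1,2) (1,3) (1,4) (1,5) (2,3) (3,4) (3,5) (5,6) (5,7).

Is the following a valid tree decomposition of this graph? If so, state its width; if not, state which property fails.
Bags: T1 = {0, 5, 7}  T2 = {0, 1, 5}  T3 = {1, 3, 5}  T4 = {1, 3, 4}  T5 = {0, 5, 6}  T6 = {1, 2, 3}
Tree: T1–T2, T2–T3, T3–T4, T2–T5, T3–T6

Yes; width 2.

Checking the three conditions: (i) the bags cover all of {0, 1, 2, 3, 4, 5, 6, 7}; (ii) for each edge, some bag contains both endpoints; (iii) the bags containing any fixed vertex form a subtree. All hold, so the decomposition is valid with width 3 − 1 = 2.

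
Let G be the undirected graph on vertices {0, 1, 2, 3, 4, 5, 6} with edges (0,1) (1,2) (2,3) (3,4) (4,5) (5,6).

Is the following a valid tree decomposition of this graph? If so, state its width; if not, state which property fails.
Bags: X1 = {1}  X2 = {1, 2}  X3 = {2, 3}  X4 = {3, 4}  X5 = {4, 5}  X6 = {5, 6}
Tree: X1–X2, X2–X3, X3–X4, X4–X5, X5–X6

No — vertex 0 appears in no bag.

A tree decomposition must satisfy three properties: every vertex lies in some bag; for every edge, both endpoints lie together in some bag; and for every vertex, the bags containing it form a connected subtree. Here vertex 0 appears in no bag, so the decomposition is invalid.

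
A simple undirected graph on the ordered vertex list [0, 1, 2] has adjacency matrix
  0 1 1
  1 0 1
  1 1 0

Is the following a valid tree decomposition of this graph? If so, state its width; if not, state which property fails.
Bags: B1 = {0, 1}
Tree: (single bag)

A tree decomposition must satisfy three properties: every vertex lies in some bag; for every edge, both endpoints lie together in some bag; and for every vertex, the bags containing it form a connected subtree. Here vertex 2 appears in no bag, so the decomposition is invalid.

No — vertex 2 appears in no bag.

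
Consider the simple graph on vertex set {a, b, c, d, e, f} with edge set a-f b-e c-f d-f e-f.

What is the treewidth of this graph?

1

A width-1 tree decomposition is:
Bags: B1 = {e, f}  B2 = {b, e}  B3 = {a, f}  B4 = {d, f}  B5 = {c, f}
Tree: B1–B2, B1–B3, B3–B4, B3–B5
Every bag has size at most 2, so the width is 2 − 1 = 1 and tw(G) ≤ 1. Any graph with an edge has treewidth ≥ 1, and G has the edge e–f. Therefore the treewidth is 1.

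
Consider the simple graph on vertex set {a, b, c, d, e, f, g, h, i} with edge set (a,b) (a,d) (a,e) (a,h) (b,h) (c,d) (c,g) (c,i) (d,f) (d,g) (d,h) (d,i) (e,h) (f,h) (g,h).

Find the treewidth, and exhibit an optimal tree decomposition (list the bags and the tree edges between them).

Treewidth 2.
One such decomposition:
Bags: B1 = {d, g, h}  B2 = {d, f, h}  B3 = {a, d, h}  B4 = {a, e, h}  B5 = {c, d, g}  B6 = {c, d, i}  B7 = {a, b, h}
Tree: B1–B2, B2–B3, B3–B4, B1–B5, B5–B6, B4–B7

Every bag has size at most 3, so the width is 3 − 1 = 2 and tw(G) ≤ 2. On the other hand G contains the 3-clique {d, g, h}. A clique must lie in a single bag of any decomposition, so no decomposition can have width below 2. The upper and lower bounds meet at 2, so that is the treewidth.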